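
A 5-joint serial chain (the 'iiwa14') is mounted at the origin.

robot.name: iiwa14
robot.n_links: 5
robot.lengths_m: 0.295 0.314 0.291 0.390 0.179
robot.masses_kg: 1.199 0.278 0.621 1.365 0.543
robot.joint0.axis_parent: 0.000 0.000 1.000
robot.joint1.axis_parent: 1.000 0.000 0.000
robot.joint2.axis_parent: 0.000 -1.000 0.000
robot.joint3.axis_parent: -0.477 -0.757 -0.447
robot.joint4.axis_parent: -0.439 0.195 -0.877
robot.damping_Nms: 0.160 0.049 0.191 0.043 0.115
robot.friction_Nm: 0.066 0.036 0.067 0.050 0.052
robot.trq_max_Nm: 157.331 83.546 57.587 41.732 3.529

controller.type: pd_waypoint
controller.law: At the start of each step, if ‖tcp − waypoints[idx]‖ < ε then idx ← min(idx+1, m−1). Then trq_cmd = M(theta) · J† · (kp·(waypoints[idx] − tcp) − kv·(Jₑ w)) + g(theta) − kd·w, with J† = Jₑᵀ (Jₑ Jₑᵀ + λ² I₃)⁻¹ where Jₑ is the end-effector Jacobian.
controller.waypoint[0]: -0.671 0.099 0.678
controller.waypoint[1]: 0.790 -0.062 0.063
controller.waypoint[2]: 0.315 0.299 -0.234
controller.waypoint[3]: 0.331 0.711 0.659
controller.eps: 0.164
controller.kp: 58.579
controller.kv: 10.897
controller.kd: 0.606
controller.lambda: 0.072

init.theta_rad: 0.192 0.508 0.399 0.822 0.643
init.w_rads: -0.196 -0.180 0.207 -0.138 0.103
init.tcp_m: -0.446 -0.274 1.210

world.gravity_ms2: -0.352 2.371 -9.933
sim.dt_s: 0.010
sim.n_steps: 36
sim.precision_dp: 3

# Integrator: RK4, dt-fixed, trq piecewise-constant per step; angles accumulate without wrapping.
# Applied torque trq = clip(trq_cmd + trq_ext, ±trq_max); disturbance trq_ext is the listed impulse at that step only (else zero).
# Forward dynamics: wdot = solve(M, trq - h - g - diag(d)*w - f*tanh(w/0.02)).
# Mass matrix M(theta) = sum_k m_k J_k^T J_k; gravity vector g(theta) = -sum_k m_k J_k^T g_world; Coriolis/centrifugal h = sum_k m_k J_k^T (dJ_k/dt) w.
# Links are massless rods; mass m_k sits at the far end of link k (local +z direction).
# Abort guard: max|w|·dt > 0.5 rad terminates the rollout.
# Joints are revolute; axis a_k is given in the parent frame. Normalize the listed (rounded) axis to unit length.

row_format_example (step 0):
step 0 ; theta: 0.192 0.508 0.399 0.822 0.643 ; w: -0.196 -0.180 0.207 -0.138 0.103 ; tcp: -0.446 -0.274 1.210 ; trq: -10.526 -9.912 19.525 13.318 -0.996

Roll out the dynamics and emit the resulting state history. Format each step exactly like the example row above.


step 1 ; theta: 0.192 0.507 0.402 0.826 0.642 ; w: 0.110 0.002 0.339 0.973 -0.142 ; tcp: -0.449 -0.271 1.208 ; trq: -8.996 -8.709 16.026 10.614 -0.707
step 2 ; theta: 0.194 0.508 0.406 0.840 0.643 ; w: 0.356 0.139 0.503 1.831 0.069 ; tcp: -0.453 -0.266 1.204 ; trq: -7.810 -7.728 13.185 8.370 -0.723
step 3 ; theta: 0.198 0.510 0.412 0.862 0.641 ; w: 0.485 0.264 0.641 2.471 -0.285 ; tcp: -0.457 -0.260 1.197 ; trq: -6.572 -6.866 10.282 6.351 -0.392
step 4 ; theta: 0.204 0.513 0.419 0.889 0.641 ; w: 0.611 0.339 0.843 2.919 0.098 ; tcp: -0.463 -0.252 1.189 ; trq: -5.725 -6.176 8.087 4.728 -0.537
step 5 ; theta: 0.210 0.517 0.428 0.919 0.639 ; w: 0.617 0.421 0.998 3.211 -0.396 ; tcp: -0.469 -0.244 1.179 ; trq: -4.654 -5.474 5.553 3.180 -0.134
step 6 ; theta: 0.216 0.521 0.439 0.952 0.638 ; w: 0.662 0.454 1.228 3.373 0.107 ; tcp: -0.476 -0.235 1.168 ; trq: -4.010 -4.924 3.804 1.986 -0.368
step 7 ; theta: 0.222 0.526 0.452 0.986 0.635 ; w: 0.592 0.507 1.388 3.430 -0.543 ; tcp: -0.484 -0.225 1.155 ; trq: -3.011 -4.249 1.501 0.764 0.123
step 8 ; theta: 0.228 0.531 0.468 1.021 0.634 ; w: 0.603 0.504 1.639 3.408 0.206 ; tcp: -0.491 -0.215 1.141 ; trq: -2.545 -3.786 0.166 -0.090 -0.275
step 9 ; theta: 0.234 0.536 0.485 1.054 0.631 ; w: 0.477 0.545 1.778 3.315 -0.783 ; tcp: -0.499 -0.204 1.127 ; trq: -1.508 -3.045 -2.080 -1.094 0.422
step 10 ; theta: 0.239 0.541 0.504 1.087 0.630 ; w: 0.497 0.509 2.048 3.181 0.473 ; tcp: -0.507 -0.193 1.112 ; trq: -1.276 -2.707 -2.908 -1.625 -0.303
step 11 ; theta: 0.243 0.547 0.525 1.118 0.625 ; w: 0.311 0.556 2.129 2.990 -1.230 ; tcp: -0.515 -0.182 1.096 ; trq: -0.051 -1.794 -5.335 -2.506 0.840
step 12 ; theta: 0.246 0.552 0.547 1.147 0.626 ; w: 0.384 0.476 2.433 2.798 1.069 ; tcp: -0.523 -0.171 1.080 ; trq: -0.223 -1.722 -5.389 -2.665 -0.552
step 13 ; theta: 0.249 0.557 0.572 1.173 0.619 ; w: 0.106 0.561 2.400 2.540 -2.115 ; tcp: -0.531 -0.159 1.064 ; trq: 1.454 -0.433 -8.418 -3.562 1.521
step 14 ; theta: 0.251 0.562 0.598 1.198 0.622 ; w: 0.299 0.409 2.783 2.339 2.312 ; tcp: -0.538 -0.148 1.048 ; trq: 0.514 -0.950 -7.137 -3.219 -1.224
step 15 ; theta: 0.251 0.567 0.624 1.220 0.611 ; w: -0.143 0.582 2.549 2.021 -3.874 ; tcp: -0.546 -0.136 1.031 ; trq: 3.153 1.141 -11.579 -4.375 2.740
step 16 ; theta: 0.252 0.571 0.653 1.239 0.620 ; w: 0.281 0.296 3.108 1.867 4.697 ; tcp: -0.553 -0.125 1.015 ; trq: 0.749 -0.587 -7.924 -3.272 -2.634
step 17 ; theta: 0.251 0.576 0.680 1.256 0.602 ; w: -0.459 0.649 2.529 1.469 -7.194 ; tcp: -0.561 -0.114 0.999 ; trq: 5.269 3.109 -15.191 -5.099 3.529
step 18 ; theta: 0.250 0.580 0.710 1.270 0.596 ; w: 0.170 0.238 3.208 1.375 4.851 ; tcp: -0.567 -0.102 0.982 ; trq: 1.623 0.285 -9.544 -3.420 -2.648
step 19 ; theta: 0.248 0.585 0.738 1.282 0.578 ; w: -0.563 0.613 2.580 0.982 -7.336 ; tcp: -0.574 -0.091 0.966 ; trq: 6.113 4.033 -16.704 -5.096 3.529
step 20 ; theta: 0.245 0.589 0.767 1.291 0.569 ; w: 0.039 0.202 3.191 0.910 4.507 ; tcp: -0.581 -0.080 0.950 ; trq: 2.555 1.208 -11.080 -3.435 -2.362
step 21 ; theta: 0.242 0.593 0.796 1.298 0.553 ; w: -0.621 0.561 2.582 0.552 -6.762 ; tcp: -0.587 -0.070 0.935 ; trq: 6.605 4.620 -17.546 -4.830 3.529
step 22 ; theta: 0.239 0.596 0.825 1.304 0.548 ; w: -0.050 0.156 3.129 0.506 4.723 ; tcp: -0.593 -0.059 0.920 ; trq: 3.181 1.862 -12.032 -3.230 -2.445
step 23 ; theta: 0.235 0.600 0.852 1.307 0.531 ; w: -0.705 0.542 2.478 0.175 -6.963 ; tcp: -0.598 -0.049 0.905 ; trq: 7.247 5.292 -18.555 -4.569 3.529
step 24 ; theta: 0.231 0.603 0.880 1.309 0.524 ; w: -0.143 0.131 2.981 0.162 4.454 ; tcp: -0.603 -0.040 0.892 ; trq: 3.839 2.518 -12.972 -3.011 -2.232
step 25 ; theta: 0.226 0.606 0.906 1.309 0.509 ; w: -0.734 0.505 2.354 -0.120 -6.493 ; tcp: -0.608 -0.030 0.878 ; trq: 7.542 5.624 -18.987 -4.177 3.529
step 26 ; theta: 0.222 0.609 0.933 1.308 0.505 ; w: -0.186 0.094 2.819 -0.099 4.696 ; tcp: -0.613 -0.021 0.865 ; trq: 4.211 2.905 -13.435 -2.708 -2.354
step 27 ; theta: 0.217 0.612 0.957 1.306 0.490 ; w: -0.775 0.497 2.163 -0.346 -6.736 ; tcp: -0.617 -0.012 0.852 ; trq: 7.957 6.016 -19.612 -3.884 3.529
step 28 ; theta: 0.212 0.615 0.981 1.302 0.483 ; w: -0.227 0.074 2.605 -0.297 4.472 ; tcp: -0.621 -0.004 0.840 ; trq: 4.612 3.288 -13.944 -2.467 -2.190
step 29 ; theta: 0.207 0.618 1.004 1.298 0.469 ; w: -0.764 0.466 1.979 -0.500 -6.349 ; tcp: -0.625 0.004 0.828 ; trq: 8.050 6.109 -19.734 -3.523 3.529
step 30 ; theta: 0.202 0.620 1.026 1.294 0.466 ; w: -0.226 0.037 2.402 -0.430 4.713 ; tcp: -0.629 0.012 0.818 ; trq: 4.760 3.443 -14.057 -2.183 -2.328
step 31 ; theta: 0.197 0.623 1.047 1.289 0.451 ; w: -0.768 0.458 1.756 -0.606 -6.613 ; tcp: -0.632 0.019 0.807 ; trq: 45.902 58.575 -10.796 20.532 3.529
step 32 ; theta: 0.199 0.632 1.072 1.296 0.455 ; w: 0.959 1.430 3.244 2.024 6.035 ; tcp: -0.631 0.026 0.796 ; trq: 36.318 47.458 -3.540 18.814 -3.529
step 33 ; theta: 0.210 0.656 1.106 1.325 0.437 ; w: 1.335 3.244 3.621 3.669 -8.452 ; tcp: -0.623 0.031 0.781 ; trq: 35.029 43.456 -10.040 15.492 3.529
step 34 ; theta: 0.231 0.691 1.151 1.368 0.420 ; w: 2.900 3.857 5.522 4.888 3.711 ; tcp: -0.608 0.035 0.765 ; trq: 25.544 33.090 -2.457 15.847 -2.445
step 35 ; theta: 0.262 0.736 1.212 1.419 0.396 ; w: 3.434 5.252 6.605 5.137 -7.684 ; tcp: -0.587 0.037 0.749 ; trq: 23.766 29.245 -6.700 14.526 3.529
step 36 ; theta: 0.304 0.791 1.289 1.469 0.376 ; w: 4.909 5.773 8.975 4.914 2.485 ; tcp: -0.562 0.038 0.732


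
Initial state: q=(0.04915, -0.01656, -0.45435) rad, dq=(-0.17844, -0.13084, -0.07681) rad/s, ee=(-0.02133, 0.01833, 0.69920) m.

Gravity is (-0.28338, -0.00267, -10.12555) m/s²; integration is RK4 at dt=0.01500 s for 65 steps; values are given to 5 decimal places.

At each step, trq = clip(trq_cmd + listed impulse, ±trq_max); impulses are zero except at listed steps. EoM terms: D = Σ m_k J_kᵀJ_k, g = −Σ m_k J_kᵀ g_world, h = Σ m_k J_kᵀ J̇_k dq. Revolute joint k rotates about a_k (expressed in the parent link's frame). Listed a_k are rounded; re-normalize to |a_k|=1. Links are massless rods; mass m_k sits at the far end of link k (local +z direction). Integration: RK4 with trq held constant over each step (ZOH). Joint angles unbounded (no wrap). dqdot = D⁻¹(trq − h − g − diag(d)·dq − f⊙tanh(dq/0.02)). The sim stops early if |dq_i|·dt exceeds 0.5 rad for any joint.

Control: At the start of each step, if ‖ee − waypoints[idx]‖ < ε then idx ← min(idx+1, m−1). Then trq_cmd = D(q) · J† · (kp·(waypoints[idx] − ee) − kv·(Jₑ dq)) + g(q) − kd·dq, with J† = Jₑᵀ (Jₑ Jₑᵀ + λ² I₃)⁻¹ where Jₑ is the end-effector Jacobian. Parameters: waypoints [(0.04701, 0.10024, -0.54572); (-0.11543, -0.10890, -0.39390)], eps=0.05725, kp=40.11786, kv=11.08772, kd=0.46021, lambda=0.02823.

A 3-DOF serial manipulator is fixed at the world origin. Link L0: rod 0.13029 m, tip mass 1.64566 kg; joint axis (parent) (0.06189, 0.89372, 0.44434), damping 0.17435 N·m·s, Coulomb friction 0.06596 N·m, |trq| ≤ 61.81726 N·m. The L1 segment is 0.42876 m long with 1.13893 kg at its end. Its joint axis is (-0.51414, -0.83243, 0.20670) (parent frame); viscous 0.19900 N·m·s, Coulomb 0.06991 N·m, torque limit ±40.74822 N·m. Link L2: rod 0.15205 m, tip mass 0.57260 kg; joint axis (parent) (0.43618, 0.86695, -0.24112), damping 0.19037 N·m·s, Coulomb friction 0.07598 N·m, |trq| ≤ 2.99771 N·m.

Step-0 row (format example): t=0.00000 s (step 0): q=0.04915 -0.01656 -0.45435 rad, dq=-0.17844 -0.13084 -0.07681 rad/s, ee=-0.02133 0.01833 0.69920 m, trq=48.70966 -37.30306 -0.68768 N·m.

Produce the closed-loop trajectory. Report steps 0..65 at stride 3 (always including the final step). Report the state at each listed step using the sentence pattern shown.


t=0.04500 s (step 3): q=0.12122 -0.05796 -0.74555 rad, dq=2.88469 -0.97270 -6.16255 rad/s, ee=0.00574 0.01451 0.68130 m, trq=16.32723 -10.78562 0.48015 N·m.
t=0.09000 s (step 6): q=0.27956 -0.09636 -0.99403 rad, dq=3.99569 -0.72372 -4.98167 rad/s, ee=0.08769 0.00664 0.65385 m, trq=2.53222 0.33558 -0.65172 N·m.
t=0.13500 s (step 9): q=0.47139 -0.12091 -1.20106 rad, dq=4.48492 -0.35707 -4.27770 rad/s, ee=0.18234 0.00557 0.61107 m, trq=-3.43605 4.97772 -0.95442 N·m.
t=0.18000 s (step 12): q=0.67993 -0.12768 -1.38159 rad, dq=4.76303 0.04869 -3.77837 rad/s, ee=0.27155 0.01428 0.55262 m, trq=-6.55943 7.18337 -0.95791 N·m.
t=0.22500 s (step 15): q=0.89742 -0.11826 -1.54168 rad, dq=4.89404 0.36264 -3.35496 rad/s, ee=0.34759 0.03181 0.48161 m, trq=-8.51426 8.40793 -0.86287 N·m.
t=0.27000 s (step 18): q=1.11845 -0.09684 -1.68355 rad, dq=4.91004 0.56455 -2.96739 rad/s, ee=0.40723 0.05606 0.40197 m, trq=-9.87154 9.05851 -0.73920 N·m.
t=0.31500 s (step 21): q=1.33648 -0.07069 -1.80881 rad, dq=4.75177 0.56307 -2.61641 rad/s, ee=0.44946 0.08459 0.31761 m, trq=-10.76517 9.33061 -0.60998 N·m.
t=0.36000 s (step 24): q=1.54277 -0.05002 -1.91924 rad, dq=4.38619 0.32001 -2.30741 rad/s, ee=0.47474 0.11490 0.23212 m, trq=-11.20247 9.28259 -0.48694 N·m.
t=0.40500 s (step 27): q=1.72841 -0.04512 -2.01663 rad, dq=3.85583 -0.10808 -2.03447 rad/s, ee=0.48458 0.14484 0.14859 m, trq=-11.20310 8.92582 -0.38175 N·m.
t=0.45000 s (step 30): q=1.88834 -0.06150 -2.10219 rad, dq=3.24038 -0.63508 -1.77405 rad/s, ee=0.48111 0.17277 0.06949 m, trq=-10.83329 8.33311 -0.30708 N·m.
t=0.49500 s (step 33): q=2.01975 -0.10304 -2.17590 rad, dq=2.60855 -1.20362 -1.50391 rad/s, ee=0.46702 0.19729 -0.00382 m, trq=-10.17939 7.61898 -0.26874 N·m.
t=0.54000 s (step 36): q=2.12428 -0.16907 -2.23710 rad, dq=2.05511 -1.71384 -1.21560 rad/s, ee=0.44478 0.21740 -0.07090 m, trq=-9.37802 6.82910 -0.26328 N·m.
t=0.58500 s (step 39): q=2.20640 -0.25598 -2.28500 rad, dq=1.61422 -2.12946 -0.91276 rad/s, ee=0.41638 0.23249 -0.13190 m, trq=-8.55739 6.03271 -0.28256 N·m.
t=0.63000 s (step 42): q=2.27117 -0.35934 -2.31916 rad, dq=1.28115 -2.44550 -0.60615 rad/s, ee=0.38328 0.24222 -0.18712 m, trq=-7.81762 5.29524 -0.31858 N·m.
t=0.67500 s (step 45): q=2.32299 -0.47472 -2.33974 rad, dq=1.03431 -2.66374 -0.31061 rad/s, ee=0.34667 0.24650 -0.23671 m, trq=-7.21510 4.66311 -0.36489 N·m.
t=0.72000 s (step 48): q=2.36516 -0.59769 -2.34759 rad, dq=0.84830 -2.78334 -0.04339 rad/s, ee=0.30767 0.24544 -0.28059 m, trq=-6.75123 4.15242 -0.41596 N·m.
t=0.76500 s (step 51): q=2.39998 -0.72358 -2.34736 rad, dq=0.70460 -2.79237 0.02121 rad/s, ee=0.26734 0.23911 -0.31832 m, trq=-6.36614 3.73455 -0.37049 N·m.
t=0.81000 s (step 54): q=2.42879 -0.84791 -2.34353 rad, dq=0.57749 -2.71898 0.15935 rad/s, ee=0.22713 0.22795 -0.34937 m, trq=-5.96197 3.35167 -0.38883 N·m.
t=0.85500 s (step 57): q=2.45207 -0.96711 -2.33343 rad, dq=0.45729 -2.56584 0.28282 rad/s, ee=0.18911 0.21348 -0.37397 m, trq=-5.49585 2.97266 -0.42451 N·m.
t=0.90000 s (step 60): q=2.47000 -1.07790 -2.31885 rad, dq=0.33880 -2.34847 0.35952 rad/s, ee=0.15477 0.19697 -0.39257 m, trq=-4.94067 2.56329 -0.45502 N·m.
t=0.94500 s (step 63): q=2.48262 -1.17788 -2.30168 rad, dq=0.22167 -2.08944 0.39982 rad/s, ee=0.12517 0.17969 -0.40601 m, trq=-4.30847 2.10721 -0.48042 N·m.
t=0.97500 s (step 65): q=2.48814 -1.23782 -2.28949 rad, dq=0.14619 -1.90487 0.41235 rad/s, ee=0.10835 0.16831 -0.41261 m.


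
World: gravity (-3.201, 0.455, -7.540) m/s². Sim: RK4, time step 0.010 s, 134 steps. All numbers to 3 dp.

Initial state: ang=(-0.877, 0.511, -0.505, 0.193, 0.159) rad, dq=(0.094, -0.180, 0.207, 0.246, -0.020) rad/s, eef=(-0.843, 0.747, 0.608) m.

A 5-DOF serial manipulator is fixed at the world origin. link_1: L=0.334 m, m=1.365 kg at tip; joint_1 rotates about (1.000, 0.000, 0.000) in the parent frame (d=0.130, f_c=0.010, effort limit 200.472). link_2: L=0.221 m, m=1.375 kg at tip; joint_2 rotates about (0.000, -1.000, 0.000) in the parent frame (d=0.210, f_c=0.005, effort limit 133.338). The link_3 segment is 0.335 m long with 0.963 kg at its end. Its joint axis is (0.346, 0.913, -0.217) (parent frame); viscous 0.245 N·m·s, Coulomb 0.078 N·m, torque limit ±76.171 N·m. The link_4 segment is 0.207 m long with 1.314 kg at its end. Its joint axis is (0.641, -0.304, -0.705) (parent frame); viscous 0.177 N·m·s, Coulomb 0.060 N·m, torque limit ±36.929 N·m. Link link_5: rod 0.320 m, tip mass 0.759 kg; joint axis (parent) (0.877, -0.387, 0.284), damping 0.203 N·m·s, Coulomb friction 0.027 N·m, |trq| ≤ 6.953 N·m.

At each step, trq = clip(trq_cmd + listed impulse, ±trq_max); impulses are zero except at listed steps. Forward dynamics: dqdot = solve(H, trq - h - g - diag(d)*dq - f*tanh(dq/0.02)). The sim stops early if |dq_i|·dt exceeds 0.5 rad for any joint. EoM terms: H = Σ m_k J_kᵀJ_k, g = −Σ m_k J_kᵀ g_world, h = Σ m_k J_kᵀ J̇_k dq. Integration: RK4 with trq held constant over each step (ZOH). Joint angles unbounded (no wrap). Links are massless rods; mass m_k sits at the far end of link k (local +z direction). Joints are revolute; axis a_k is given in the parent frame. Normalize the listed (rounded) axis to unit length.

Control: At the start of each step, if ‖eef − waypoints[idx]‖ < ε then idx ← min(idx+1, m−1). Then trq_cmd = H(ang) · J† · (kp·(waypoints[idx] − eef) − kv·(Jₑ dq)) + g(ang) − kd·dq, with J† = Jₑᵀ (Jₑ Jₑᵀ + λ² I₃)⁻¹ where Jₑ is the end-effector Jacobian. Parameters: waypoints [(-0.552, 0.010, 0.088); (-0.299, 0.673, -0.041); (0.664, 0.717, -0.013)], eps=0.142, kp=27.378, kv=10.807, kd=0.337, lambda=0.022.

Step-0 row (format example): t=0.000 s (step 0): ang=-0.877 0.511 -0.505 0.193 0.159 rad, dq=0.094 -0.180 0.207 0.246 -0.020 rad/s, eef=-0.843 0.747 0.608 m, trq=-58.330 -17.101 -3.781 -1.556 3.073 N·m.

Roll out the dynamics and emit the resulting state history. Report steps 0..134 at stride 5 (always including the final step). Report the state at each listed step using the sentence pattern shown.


t=0.050 s (step 5): ang=-0.916 0.420 -0.596 0.287 0.257 rad, dq=-1.529 -2.604 -2.702 3.135 3.097 rad/s, eef=-0.827 0.732 0.605 m, trq=-16.461 -4.143 -1.434 0.612 1.737 N·m.
t=0.100 s (step 10): ang=-1.013 0.304 -0.711 0.469 0.420 rad, dq=-2.191 -1.827 -1.769 3.883 3.244 rad/s, eef=-0.796 0.700 0.573 m, trq=18.267 2.430 -1.749 2.816 1.671 N·m.
t=0.150 s (step 15): ang=-1.122 0.239 -0.775 0.655 0.573 rad, dq=-2.117 -0.861 -0.886 3.487 2.818 rad/s, eef=-0.759 0.661 0.525 m, trq=34.349 2.239 -1.191 3.177 1.461 N·m.
t=0.200 s (step 20): ang=-1.221 0.212 -0.811 0.813 0.699 rad, dq=-1.800 -0.259 -0.590 2.838 2.202 rad/s, eef=-0.725 0.618 0.469 m, trq=38.818 0.771 -0.736 2.652 1.211 N·m.
t=0.250 s (step 25): ang=-1.302 0.209 -0.838 0.941 0.793 rad, dq=-1.482 0.138 -0.526 2.294 1.589 rad/s, eef=-0.698 0.572 0.415 m, trq=37.497 -0.534 -0.557 1.929 1.010 N·m.
t=0.300 s (step 30): ang=-1.370 0.224 -0.864 1.044 0.860 rad, dq=-1.233 0.451 -0.484 1.868 1.101 rad/s, eef=-0.676 0.525 0.368 m, trq=34.108 -1.460 -0.552 1.311 0.860 N·m.
t=0.350 s (step 35): ang=-1.427 0.253 -0.886 1.129 0.905 rad, dq=-1.062 0.715 -0.415 1.518 0.740 rad/s, eef=-0.659 0.477 0.328 m, trq=30.430 -2.013 -0.662 0.875 0.756 N·m.
t=0.400 s (step 40): ang=-1.477 0.295 -0.905 1.197 0.935 rad, dq=-0.960 0.933 -0.322 1.218 0.474 rad/s, eef=-0.644 0.430 0.295 m, trq=27.112 -2.230 -0.867 0.614 0.690 N·m.
t=0.450 s (step 45): ang=-1.524 0.346 -0.918 1.251 0.954 rad, dq=-0.919 1.103 -0.215 0.961 0.274 rad/s, eef=-0.632 0.385 0.268 m, trq=24.313 -2.146 -1.163 0.491 0.651 N·m.
t=0.500 s (step 50): ang=-1.570 0.404 -0.926 1.294 0.963 rad, dq=-0.928 1.224 -0.106 0.744 0.122 rad/s, eef=-0.621 0.343 0.245 m, trq=22.012 -1.787 -1.542 0.470 0.628 N·m.
t=0.550 s (step 55): ang=-1.618 0.467 -0.929 1.326 0.966 rad, dq=-0.979 1.296 -0.005 0.568 0.003 rad/s, eef=-0.611 0.304 0.227 m, trq=20.103 -1.162 -1.998 0.522 0.609 N·m.
t=0.600 s (step 60): ang=-1.669 0.533 -0.928 1.351 0.964 rad, dq=-1.071 1.308 0.042 0.408 -0.079 rad/s, eef=-0.601 0.269 0.212 m, trq=18.285 -0.190 -2.537 0.636 0.567 N·m.
t=0.650 s (step 65): ang=-1.725 0.598 -0.925 1.368 0.959 rad, dq=-1.199 1.298 0.102 0.309 -0.160 rad/s, eef=-0.593 0.238 0.200 m, trq=16.961 0.881 -3.090 0.772 0.531 N·m.
t=0.700 s (step 70): ang=-1.789 0.662 -0.918 1.382 0.949 rad, dq=-1.344 1.266 0.173 0.262 -0.233 rad/s, eef=-0.584 0.212 0.190 m, trq=15.989 2.075 -3.662 0.921 0.494 N·m.
t=0.750 s (step 75): ang=-1.860 0.724 -0.907 1.395 0.935 rad, dq=-1.489 1.208 0.246 0.259 -0.298 rad/s, eef=-0.576 0.189 0.181 m, trq=15.270 3.369 -4.229 1.072 0.450 N·m.
t=0.800 s (step 80): ang=-1.937 0.783 -0.893 1.409 0.919 rad, dq=-1.612 1.125 0.314 0.290 -0.350 rad/s, eef=-0.569 0.171 0.175 m, trq=14.770 4.702 -4.759 1.216 0.398 N·m.
t=0.850 s (step 85): ang=-2.020 0.836 -0.876 1.425 0.901 rad, dq=-1.691 1.018 0.373 0.344 -0.383 rad/s, eef=-0.562 0.156 0.169 m, trq=14.447 6.017 -5.234 1.348 0.342 N·m.
t=0.900 s (step 90): ang=-2.105 0.884 -0.856 1.443 0.881 rad, dq=-1.704 0.893 0.419 0.403 -0.388 rad/s, eef=-0.556 0.145 0.163 m, trq=14.211 7.274 -5.656 1.464 0.285 N·m.
t=0.950 s (step 95): ang=-2.189 0.926 -0.834 1.465 0.862 rad, dq=-1.641 0.760 0.449 0.452 -0.364 rad/s, eef=-0.550 0.137 0.159 m, trq=13.937 8.448 -6.042 1.568 0.233 N·m.
t=1.000 s (step 100): ang=-2.273 0.955 -0.819 1.483 0.851 rad, dq=-1.926 0.107 -0.229 0.036 0.231 rad/s, eef=-0.544 0.135 0.153 m, trq=-1.864 1.239 -4.868 0.265 1.721 N·m.
t=1.050 s (step 105): ang=-2.385 0.936 -0.858 1.474 0.876 rad, dq=-2.478 -0.772 -1.250 -0.337 0.639 rad/s, eef=-0.531 0.158 0.138 m, trq=3.677 10.529 -8.916 1.609 0.923 N·m.
t=1.100 s (step 110): ang=-2.514 0.886 -0.936 1.452 0.907 rad, dq=-2.656 -1.125 -1.822 -0.552 0.572 rad/s, eef=-0.514 0.192 0.114 m, trq=7.222 16.830 -12.220 2.675 0.507 N·m.
t=1.150 s (step 115): ang=-2.646 0.829 -1.037 1.420 0.931 rad, dq=-2.591 -1.140 -2.161 -0.735 0.357 rad/s, eef=-0.497 0.229 0.083 m, trq=9.507 20.092 -14.200 3.428 0.224 N·m.
t=1.200 s (step 120): ang=-2.771 0.776 -1.150 1.379 0.943 rad, dq=-2.384 -0.941 -2.342 -0.873 0.123 rad/s, eef=-0.480 0.262 0.053 m, trq=10.568 20.853 -14.867 3.789 -0.016 N·m.
t=1.250 s (step 125): ang=-2.883 0.736 -1.269 1.333 0.944 rad, dq=-2.101 -0.624 -2.404 -0.987 -0.043 rad/s, eef=-0.461 0.290 0.026 m, trq=10.466 19.961 -14.502 3.753 -0.265 N·m.
t=1.300 s (step 130): ang=-2.981 0.714 -1.389 1.281 0.939 rad, dq=-1.790 -0.275 -2.392 -1.094 -0.142 rad/s, eef=-0.441 0.315 0.005 m, trq=9.456 18.198 -13.473 3.393 -0.519 N·m.
t=1.340 s (step 134): ang=-3.047 0.708 -1.484 1.235 0.932 rad, dq=-1.544 -0.025 -2.366 -1.175 -0.205 rad/s, eef=-0.424 0.333 -0.008 m.


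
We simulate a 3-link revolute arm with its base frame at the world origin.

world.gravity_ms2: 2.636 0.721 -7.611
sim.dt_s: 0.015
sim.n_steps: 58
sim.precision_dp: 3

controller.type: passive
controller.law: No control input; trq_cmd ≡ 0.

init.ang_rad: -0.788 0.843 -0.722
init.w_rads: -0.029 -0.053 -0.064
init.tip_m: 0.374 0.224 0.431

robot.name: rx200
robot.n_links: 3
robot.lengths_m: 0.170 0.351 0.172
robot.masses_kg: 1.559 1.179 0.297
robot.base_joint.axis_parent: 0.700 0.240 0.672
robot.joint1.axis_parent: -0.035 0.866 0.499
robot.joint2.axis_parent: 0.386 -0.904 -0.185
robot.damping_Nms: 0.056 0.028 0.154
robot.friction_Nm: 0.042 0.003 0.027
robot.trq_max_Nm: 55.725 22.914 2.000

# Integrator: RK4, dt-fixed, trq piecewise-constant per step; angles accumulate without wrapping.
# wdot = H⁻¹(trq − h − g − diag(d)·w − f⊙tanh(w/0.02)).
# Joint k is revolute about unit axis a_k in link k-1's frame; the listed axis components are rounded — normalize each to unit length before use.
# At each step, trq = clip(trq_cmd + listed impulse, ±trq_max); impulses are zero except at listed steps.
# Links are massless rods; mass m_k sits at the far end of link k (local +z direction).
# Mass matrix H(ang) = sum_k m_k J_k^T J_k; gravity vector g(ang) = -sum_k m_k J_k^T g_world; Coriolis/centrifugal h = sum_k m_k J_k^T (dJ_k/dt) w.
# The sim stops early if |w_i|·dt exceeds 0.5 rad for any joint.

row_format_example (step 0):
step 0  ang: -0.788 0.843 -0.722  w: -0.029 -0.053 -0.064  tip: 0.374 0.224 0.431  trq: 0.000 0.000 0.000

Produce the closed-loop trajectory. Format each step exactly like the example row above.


step 1  ang: -0.792 0.844 -0.723  w: -0.502 0.190 -0.025  tip: 0.374 0.224 0.430  trq: 0.000 0.000 0.000
step 2  ang: -0.803 0.849 -0.723  w: -0.980 0.425 -0.022  tip: 0.376 0.224 0.428  trq: 0.000 0.000 0.000
step 3  ang: -0.821 0.857 -0.723  w: -1.477 0.649 -0.029  tip: 0.379 0.224 0.425  trq: 0.000 0.000 0.000
step 4  ang: -0.848 0.868 -0.724  w: -2.005 0.855 -0.053  tip: 0.383 0.224 0.419  trq: 0.000 0.000 0.000
step 5  ang: -0.882 0.882 -0.725  w: -2.577 1.038 -0.107  tip: 0.389 0.223 0.413  trq: 0.000 0.000 0.000
step 6  ang: -0.925 0.899 -0.727  w: -3.205 1.189 -0.198  tip: 0.395 0.221 0.405  trq: 0.000 0.000 0.000
step 7  ang: -0.978 0.918 -0.731  w: -3.901 1.300 -0.339  tip: 0.402 0.219 0.396  trq: 0.000 0.000 0.000
step 8  ang: -1.043 0.938 -0.738  w: -4.672 1.361 -0.540  tip: 0.410 0.215 0.386  trq: 0.000 0.000 0.000
step 9  ang: -1.119 0.958 -0.748  w: -5.522 1.362 -0.814  tip: 0.419 0.209 0.375  trq: 0.000 0.000 0.000
step 10  ang: -1.209 0.978 -0.763  w: -6.442 1.292 -1.173  tip: 0.428 0.202 0.363  trq: 0.000 0.000 0.000
step 11  ang: -1.312 0.997 -0.783  w: -7.415 1.143 -1.618  tip: 0.436 0.192 0.352  trq: 0.000 0.000 0.000
step 12  ang: -1.431 1.012 -0.811  w: -8.409 0.910 -2.143  tip: 0.444 0.180 0.341  trq: 0.000 0.000 0.000
step 13  ang: -1.565 1.024 -0.848  w: -9.381 0.590 -2.723  tip: 0.450 0.165 0.331  trq: 0.000 0.000 0.000
step 14  ang: -1.712 1.029 -0.893  w: -10.275 0.183 -3.319  tip: 0.454 0.148 0.324  trq: 0.000 0.000 0.000
step 15  ang: -1.872 1.029 -0.947  w: -11.034 -0.311 -3.875  tip: 0.455 0.130 0.318  trq: 0.000 0.000 0.000
step 16  ang: -2.042 1.020 -1.009  w: -11.593 -0.889 -4.332  tip: 0.453 0.113 0.315  trq: 0.000 0.000 0.000
step 17  ang: -2.219 1.001 -1.076  w: -11.886 -1.549 -4.629  tip: 0.449 0.098 0.314  trq: 0.000 0.000 0.000
step 18  ang: -2.397 0.973 -1.147  w: -11.848 -2.283 -4.717  tip: 0.443 0.087 0.313  trq: 0.000 0.000 0.000
step 19  ang: -2.572 0.933 -1.217  w: -11.424 -3.073 -4.569  tip: 0.438 0.080 0.312  trq: 0.000 0.000 0.000
step 20  ang: -2.738 0.881 -1.283  w: -10.605 -3.890 -4.186  tip: 0.434 0.077 0.310  trq: 0.000 0.000 0.000
step 21  ang: -2.889 0.816 -1.341  w: -9.445 -4.700 -3.603  tip: 0.434 0.077 0.304  trq: 0.000 0.000 0.000
step 22  ang: -3.020 0.740 -1.390  w: -8.064 -5.469 -2.872  tip: 0.439 0.080 0.295  trq: 0.000 0.000 0.000
step 23  ang: -3.130 0.652 -1.427  w: -6.610 -6.175 -2.050  tip: 0.449 0.083 0.282  trq: 0.000 0.000 0.000
step 24  ang: -3.219 0.555 -1.451  w: -5.211 -6.810 -1.178  tip: 0.464 0.085 0.264  trq: 0.000 0.000 0.000
step 25  ang: -3.287 0.448 -1.462  w: -3.945 -7.374 -0.282  tip: 0.482 0.086 0.243  trq: 0.000 0.000 0.000
step 26  ang: -3.338 0.334 -1.460  w: -2.841 -7.879 0.549  tip: 0.503 0.085 0.217  trq: 0.000 0.000 0.000
step 27  ang: -3.373 0.212 -1.446  w: -1.895 -8.329 1.391  tip: 0.526 0.082 0.186  trq: 0.000 0.000 0.000
step 28  ang: -3.395 0.084 -1.418  w: -1.089 -8.729 2.249  tip: 0.549 0.077 0.150  trq: 0.000 0.000 0.000
step 29  ang: -3.406 -0.049 -1.378  w: -0.393 -9.082 3.113  tip: 0.571 0.069 0.109  trq: 0.000 0.000 0.000
step 30  ang: -3.408 -0.188 -1.325  w: 0.220 -9.393 3.970  tip: 0.590 0.058 0.063  trq: 0.000 0.000 0.000
step 31  ang: -3.400 -0.331 -1.259  w: 0.773 -9.664 4.803  tip: 0.606 0.044 0.011  trq: 0.000 0.000 0.000
step 32  ang: -3.385 -0.478 -1.181  w: 1.297 -9.906 5.587  tip: 0.615 0.027 -0.046  trq: 0.000 0.000 0.000
step 33  ang: -3.361 -0.628 -1.092  w: 1.816 -10.133 6.295  tip: 0.616 0.007 -0.106  trq: 0.000 0.000 0.000
step 34  ang: -3.330 -0.782 -0.993  w: 2.358 -10.367 6.901  tip: 0.607 -0.016 -0.169  trq: 0.000 0.000 0.000
step 35  ang: -3.290 -0.939 -0.886  w: 2.955 -10.638 7.375  tip: 0.587 -0.041 -0.231  trq: 0.000 0.000 0.000
step 36  ang: -3.241 -1.101 -0.772  w: 3.650 -10.988 7.701  tip: 0.556 -0.068 -0.289  trq: 0.000 0.000 0.000
step 37  ang: -3.180 -1.270 -0.655  w: 4.507 -11.477 7.879  tip: 0.512 -0.096 -0.340  trq: 0.000 0.000 0.000
step 38  ang: -3.104 -1.447 -0.536  w: 5.621 -12.184 7.959  tip: 0.459 -0.122 -0.382  trq: 0.000 0.000 0.000
step 39  ang: -3.009 -1.637 -0.416  w: 7.145 -13.221 8.077  tip: 0.400 -0.148 -0.410  trq: 0.000 0.000 0.000
step 40  ang: -2.887 -1.846 -0.292  w: 9.266 -14.678 8.573  tip: 0.339 -0.172 -0.421  trq: 0.000 0.000 0.000
step 41  ang: -2.729 -2.077 -0.154  w: 11.730 -16.077 10.106  tip: 0.284 -0.195 -0.412  trq: 0.000 0.000 0.000
step 42  ang: -2.546 -2.315 0.015  w: 12.124 -14.954 12.256  tip: 0.250 -0.218 -0.382  trq: 0.000 0.000 0.000
step 43  ang: -2.382 -2.513 0.200  w: 9.560 -11.478 11.923  tip: 0.243 -0.236 -0.337  trq: 0.000 0.000 0.000
step 44  ang: -2.257 -2.665 0.362  w: 7.111 -8.934 9.549  tip: 0.252 -0.247 -0.291  trq: 0.000 0.000 0.000
step 45  ang: -2.164 -2.786 0.486  w: 5.451 -7.442 6.952  tip: 0.267 -0.251 -0.248  trq: 0.000 0.000 0.000
step 46  ang: -2.091 -2.890 0.573  w: 4.321 -6.486 4.767  tip: 0.284 -0.251 -0.212  trq: 0.000 0.000 0.000
step 47  ang: -2.033 -2.982 0.631  w: 3.508 -5.787 3.084  tip: 0.301 -0.248 -0.180  trq: 0.000 0.000 0.000
step 48  ang: -1.985 -3.065 0.668  w: 2.894 -5.218 1.842  tip: 0.317 -0.244 -0.152  trq: 0.000 0.000 0.000
step 49  ang: -1.945 -3.139 0.688  w: 2.413 -4.723 0.950  tip: 0.332 -0.239 -0.127  trq: 0.000 0.000 0.000
step 50  ang: -1.912 -3.207 0.697  w: 2.028 -4.274 0.328  tip: 0.346 -0.234 -0.106  trq: 0.000 0.000 0.000
step 51  ang: -1.884 -3.268 0.699  w: 1.715 -3.855 -0.071  tip: 0.358 -0.228 -0.087  trq: 0.000 0.000 0.000
step 52  ang: -1.861 -3.322 0.697  w: 1.458 -3.450 -0.242  tip: 0.369 -0.223 -0.070  trq: 0.000 0.000 0.000
step 53  ang: -1.840 -3.371 0.692  w: 1.245 -3.066 -0.336  tip: 0.379 -0.218 -0.054  trq: 0.000 0.000 0.000
step 54  ang: -1.823 -3.414 0.687  w: 1.067 -2.700 -0.377  tip: 0.387 -0.213 -0.041  trq: 0.000 0.000 0.000
step 55  ang: -1.808 -3.452 0.681  w: 0.917 -2.346 -0.381  tip: 0.394 -0.209 -0.029  trq: 0.000 0.000 0.000
step 56  ang: -1.795 -3.485 0.675  w: 0.790 -2.003 -0.361  tip: 0.400 -0.204 -0.019  trq: 0.000 0.000 0.000
step 57  ang: -1.784 -3.512 0.670  w: 0.680 -1.668 -0.329  tip: 0.405 -0.200 -0.011  trq: 0.000 0.000 0.000
step 58  ang: -1.775 -3.535 0.666  w: 0.585 -1.341 -0.291  tip: 0.409 -0.197 -0.004


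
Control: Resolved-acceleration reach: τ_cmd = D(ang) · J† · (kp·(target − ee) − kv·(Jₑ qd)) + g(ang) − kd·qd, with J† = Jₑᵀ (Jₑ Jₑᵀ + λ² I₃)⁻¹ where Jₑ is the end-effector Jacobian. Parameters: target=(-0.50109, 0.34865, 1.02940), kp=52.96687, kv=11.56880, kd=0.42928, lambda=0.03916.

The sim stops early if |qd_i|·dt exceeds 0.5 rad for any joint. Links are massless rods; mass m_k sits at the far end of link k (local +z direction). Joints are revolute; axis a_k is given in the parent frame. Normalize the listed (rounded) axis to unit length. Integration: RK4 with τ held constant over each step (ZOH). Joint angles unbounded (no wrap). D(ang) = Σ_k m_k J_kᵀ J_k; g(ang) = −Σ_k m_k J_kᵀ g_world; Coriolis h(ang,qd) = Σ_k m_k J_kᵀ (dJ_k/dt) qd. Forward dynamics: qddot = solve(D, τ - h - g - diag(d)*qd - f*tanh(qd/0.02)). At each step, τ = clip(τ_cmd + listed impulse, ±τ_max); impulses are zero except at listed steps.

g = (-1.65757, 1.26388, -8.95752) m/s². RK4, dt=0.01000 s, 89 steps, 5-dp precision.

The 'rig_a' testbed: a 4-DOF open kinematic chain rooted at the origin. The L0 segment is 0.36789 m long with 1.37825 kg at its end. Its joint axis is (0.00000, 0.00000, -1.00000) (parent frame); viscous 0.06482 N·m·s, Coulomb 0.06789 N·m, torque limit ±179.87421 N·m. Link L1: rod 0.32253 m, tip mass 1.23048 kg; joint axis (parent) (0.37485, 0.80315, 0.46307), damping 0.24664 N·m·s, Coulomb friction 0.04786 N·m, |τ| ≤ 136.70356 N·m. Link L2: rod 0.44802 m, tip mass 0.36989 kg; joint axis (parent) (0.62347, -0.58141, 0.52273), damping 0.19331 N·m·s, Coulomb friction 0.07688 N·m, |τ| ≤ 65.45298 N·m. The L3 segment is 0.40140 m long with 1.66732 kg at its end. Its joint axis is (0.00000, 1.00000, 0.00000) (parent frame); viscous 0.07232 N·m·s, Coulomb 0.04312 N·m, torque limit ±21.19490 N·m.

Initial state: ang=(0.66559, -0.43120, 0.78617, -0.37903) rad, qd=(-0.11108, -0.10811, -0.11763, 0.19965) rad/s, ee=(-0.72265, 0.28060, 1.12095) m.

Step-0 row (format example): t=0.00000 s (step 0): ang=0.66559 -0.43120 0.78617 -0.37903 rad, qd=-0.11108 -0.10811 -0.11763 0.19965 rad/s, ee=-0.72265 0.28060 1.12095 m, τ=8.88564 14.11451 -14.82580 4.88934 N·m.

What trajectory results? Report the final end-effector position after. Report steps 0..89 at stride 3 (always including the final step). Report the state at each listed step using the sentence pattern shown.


t=0.03000 s (step 3): ang=0.68401 -0.41905 0.78584 -0.39571 rad, qd=1.19180 0.82456 0.04485 -1.19300 rad/s, ee=-0.71752 0.28377 1.12103 m, τ=5.15259 13.39043 -12.39796 5.59778 N·m.
t=0.06000 s (step 6): ang=0.73002 -0.38671 0.78724 -0.44297 rad, qd=1.80866 1.27967 0.04194 -1.86482 rad/s, ee=-0.70610 0.28895 1.11857 m, τ=2.46008 12.47307 -10.49442 5.75945 N·m.
t=0.09000 s (step 9): ang=0.78805 -0.34533 0.78737 -0.50343 rad, qd=2.03855 1.45215 -0.01836 -2.10125 rad/s, ee=-0.69110 0.29534 1.11496 m, τ=0.62938 11.63754 -9.14779 5.75999 N·m.
t=0.12000 s (step 12): ang=0.84917 -0.30149 0.78526 -0.56744 rad, qd=2.01136 1.45265 -0.12273 -2.14574 rad/s, ee=-0.67439 0.30228 1.11079 m, τ=-0.52749 10.94628 -8.28934 5.76652 N·m.
t=0.15000 s (step 15): ang=0.90680 -0.25936 0.77966 -0.63143 rad, qd=1.82933 1.34975 -0.23698 -2.10112 rad/s, ee=-0.65718 0.30927 1.10630 m, τ=-1.19862 10.37157 -7.80358 5.80481 N·m.
t=0.18000 s (step 18): ang=0.95821 -0.22107 0.77126 -0.69293 rad, qd=1.60436 1.20229 -0.30961 -1.98621 rad/s, ee=-0.64029 0.31594 1.10160 m, τ=-1.55699 9.89499 -7.60172 5.85591 N·m.
t=0.21000 s (step 21): ang=1.00284 -0.18742 0.76134 -0.75034 rad, qd=1.38014 1.04351 -0.34149 -1.83411 rad/s, ee=-0.62422 0.32208 1.09677 m, τ=-1.71749 9.49632 -7.59407 5.91102 N·m.
t=0.24000 s (step 24): ang=1.04102 -0.15847 0.75095 -0.80292 rad, qd=1.17430 0.89127 -0.34362 -1.66804 rad/s, ee=-0.60929 0.32758 1.09186 m, τ=-1.75436 9.15457 -7.70793 5.96249 N·m.
t=0.27000 s (step 27): ang=1.07340 -0.13386 0.74083 -0.85048 rad, qd=0.99257 0.75388 -0.32694 -1.50189 rad/s, ee=-0.59567 0.33242 1.08693 m, τ=-1.71463 8.85201 -7.88975 6.00463 N·m.
t=0.30000 s (step 30): ang=1.10072 -0.11310 0.73138 -0.89315 rad, qd=0.83529 0.63417 -0.29991 -1.34316 rad/s, ee=-0.58341 0.33659 1.08204 m, τ=-1.62819 8.57586 -8.10239 6.03403 N·m.
t=0.33000 s (step 33): ang=1.12367 -0.09566 0.72283 -0.93122 rad, qd=0.70058 0.53204 -0.26835 -1.19548 rad/s, ee=-0.57249 0.34013 1.07726 m, τ=-1.51449 8.31821 -8.32142 6.04935 N·m.
t=0.36000 s (step 36): ang=1.14289 -0.08104 0.71525 -0.96503 rad, qd=0.58584 0.44600 -0.23596 -1.06026 rad/s, ee=-0.56286 0.34310 1.07264 m, τ=-1.38652 8.07484 -8.53163 6.05089 N·m.
t=0.39000 s (step 39): ang=1.15894 -0.06878 0.70863 -0.99498 rad, qd=0.48841 0.37406 -0.20498 -0.93767 rad/s, ee=-0.55444 0.34554 1.06822 m, τ=-1.25313 7.84412 -8.72427 6.03997 N·m.
t=0.42000 s (step 42): ang=1.17230 -0.05850 0.70290 -1.02143 rad, qd=0.40580 0.31411 -0.17663 -0.82729 rad/s, ee=-0.54711 0.34752 1.06405 m, τ=-1.12043 7.62591 -8.89500 6.01854 N·m.
t=0.45000 s (step 45): ang=1.18339 -0.04985 0.69798 -1.04475 rad, qd=0.33585 0.26420 -0.15145 -0.72837 rad/s, ee=-0.54077 0.34908 1.06017 m, τ=-0.99260 7.42086 -9.04234 5.98880 N·m.
t=0.48000 s (step 48): ang=1.19254 -0.04257 0.69376 -1.06526 rad, qd=0.27666 0.22262 -0.12957 -0.64006 rad/s, ee=-0.53531 0.35028 1.05657 m, τ=-0.87241 7.22985 -9.16665 5.95296 N·m.
t=0.51000 s (step 51): ang=1.20006 -0.03643 0.69016 -1.08326 rad, qd=0.22661 0.18788 -0.11089 -0.56147 rad/s, ee=-0.53063 0.35118 1.05329 m, τ=-0.76159 7.05372 -9.26939 5.91307 N·m.
t=0.54000 s (step 54): ang=1.20620 -0.03125 0.68707 -1.09904 rad, qd=0.18432 0.15874 -0.09514 -0.49173 rad/s, ee=-0.52664 0.35182 1.05031 m, τ=-0.66110 6.89308 -9.35261 5.87094 N·m.
t=0.57000 s (step 57): ang=1.21117 -0.02687 0.68442 -1.11285 rad, qd=0.14862 0.13420 -0.08201 -0.43001 rad/s, ee=-0.52323 0.35225 1.04763 m, τ=-0.57127 6.74819 -9.41860 5.82810 N·m.
t=0.60000 s (step 60): ang=1.21516 -0.02316 0.68212 -1.12492 rad, qd=0.11849 0.11342 -0.07117 -0.37554 rad/s, ee=-0.52034 0.35251 1.04523 m, τ=-0.49203 6.61901 -9.46971 5.78578 N·m.
t=0.63000 s (step 63): ang=1.21832 -0.02004 0.68012 -1.13546 rad, qd=0.09308 0.09572 -0.06228 -0.32759 rad/s, ee=-0.51789 0.35263 1.04311 m, τ=-0.42296 6.50519 -9.50818 5.74493 N·m.
t=0.66000 s (step 66): ang=1.22078 -0.01740 0.67836 -1.14464 rad, qd=0.07166 0.08056 -0.05505 -0.28549 rad/s, ee=-0.51582 0.35264 1.04124 m, τ=-0.36346 6.40612 -9.53605 5.70625 N·m.
t=0.69000 s (step 69): ang=1.22265 -0.01518 0.67680 -1.15265 rad, qd=0.05375 0.06756 -0.04913 -0.24858 rad/s, ee=-0.51406 0.35256 1.03961 m, τ=-0.31290 6.32108 -9.55517 5.67018 N·m.
t=0.72000 s (step 72): ang=1.22403 -0.01333 0.67540 -1.15961 rad, qd=0.03934 0.05663 -0.04404 -0.21612 rad/s, ee=-0.51258 0.35243 1.03819 m, τ=-0.27101 6.24939 -9.56714 5.63696 N·m.
t=0.75000 s (step 75): ang=1.22505 -0.01176 0.67415 -1.16565 rad, qd=0.02905 0.04796 -0.03910 -0.18729 rad/s, ee=-0.51132 0.35225 1.03696 m, τ=-0.23796 6.19028 -9.57339 5.60661 N·m.
t=0.78000 s (step 78): ang=1.22581 -0.01043 0.67306 -1.17088 rad, qd=0.02276 0.04151 -0.03407 -0.16164 rad/s, ee=-0.51026 0.35206 1.03590 m, τ=-0.21318 6.14188 -9.57518 5.57918 N·m.
t=0.81000 s (step 81): ang=1.22643 -0.00926 0.67210 -1.17539 rad, qd=0.01897 0.03661 -0.02938 -0.13922 rad/s, ee=-0.50936 0.35185 1.03499 m, τ=-0.19468 6.10128 -9.57356 5.55479 N·m.
t=0.84000 s (step 84): ang=1.22696 -0.00822 0.67128 -1.17927 rad, qd=0.01636 0.03262 -0.02540 -0.11997 rad/s, ee=-0.50858 0.35164 1.03422 m, τ=-0.18065 6.06641 -9.56933 5.53336 N·m.
t=0.87000 s (step 87): ang=1.22742 -0.00730 0.67057 -1.18261 rad, qd=0.01437 0.02924 -0.02214 -0.10354 rad/s, ee=-0.50791 0.35143 1.03356 m, τ=-0.17006 6.03620 -9.56318 5.51464 N·m.
t=0.89000 s (step 89): ang=1.22769 -0.00673 0.67015 -1.18459 rad, qd=0.01329 0.02725 -0.02032 -0.09396 rad/s, ee=-0.50752 0.35130 1.03319 m.
final ee position (m): -0.50752 0.35130 1.03319


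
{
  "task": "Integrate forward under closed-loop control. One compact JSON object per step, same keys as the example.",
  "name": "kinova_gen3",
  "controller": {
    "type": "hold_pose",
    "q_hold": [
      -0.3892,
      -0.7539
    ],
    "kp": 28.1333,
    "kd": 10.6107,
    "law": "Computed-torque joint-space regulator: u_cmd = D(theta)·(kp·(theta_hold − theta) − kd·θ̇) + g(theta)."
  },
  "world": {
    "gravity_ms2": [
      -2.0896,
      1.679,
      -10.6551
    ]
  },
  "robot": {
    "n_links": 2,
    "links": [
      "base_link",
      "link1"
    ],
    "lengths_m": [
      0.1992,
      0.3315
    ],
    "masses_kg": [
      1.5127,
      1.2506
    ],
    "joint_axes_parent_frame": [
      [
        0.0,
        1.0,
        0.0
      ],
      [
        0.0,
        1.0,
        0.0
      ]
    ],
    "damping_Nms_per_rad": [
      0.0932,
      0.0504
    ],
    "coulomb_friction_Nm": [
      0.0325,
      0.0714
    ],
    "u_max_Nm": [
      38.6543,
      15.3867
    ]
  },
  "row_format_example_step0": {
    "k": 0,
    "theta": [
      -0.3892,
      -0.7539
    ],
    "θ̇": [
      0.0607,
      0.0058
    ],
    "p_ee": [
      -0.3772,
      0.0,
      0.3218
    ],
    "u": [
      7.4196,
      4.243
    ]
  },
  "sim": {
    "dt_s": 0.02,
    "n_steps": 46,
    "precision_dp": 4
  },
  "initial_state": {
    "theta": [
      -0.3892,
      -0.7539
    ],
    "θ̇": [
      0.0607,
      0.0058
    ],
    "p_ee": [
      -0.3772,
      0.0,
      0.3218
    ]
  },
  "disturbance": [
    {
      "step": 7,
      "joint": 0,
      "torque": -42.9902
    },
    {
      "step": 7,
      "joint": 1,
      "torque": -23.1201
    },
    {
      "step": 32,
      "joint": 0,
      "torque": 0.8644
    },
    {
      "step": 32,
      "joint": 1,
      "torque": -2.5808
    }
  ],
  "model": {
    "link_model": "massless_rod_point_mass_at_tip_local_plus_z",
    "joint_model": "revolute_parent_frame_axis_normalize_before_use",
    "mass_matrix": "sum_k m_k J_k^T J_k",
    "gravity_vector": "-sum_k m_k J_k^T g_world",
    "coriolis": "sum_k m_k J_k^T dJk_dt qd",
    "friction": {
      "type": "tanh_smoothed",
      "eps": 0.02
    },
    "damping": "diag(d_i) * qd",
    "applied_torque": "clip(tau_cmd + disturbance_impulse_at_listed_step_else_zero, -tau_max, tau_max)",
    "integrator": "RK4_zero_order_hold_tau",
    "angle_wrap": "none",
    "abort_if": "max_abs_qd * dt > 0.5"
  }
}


{"k":1,"theta":[-0.3881,-0.7538],"\u03b8\u0307":[0.0459,0.0047],"p_ee":[-0.3769,0.0,0.3222],"u":[7.4614,4.268]}
{"k":2,"theta":[-0.3873,-0.7537],"\u03b8\u0307":[0.0335,0.0042],"p_ee":[-0.3766,0.0,0.3226],"u":[7.4972,4.2891]}
{"k":3,"theta":[-0.3868,-0.7536],"\u03b8\u0307":[0.0235,0.0036],"p_ee":[-0.3764,0.0,0.3228],"u":[7.5276,4.3067]}
{"k":4,"theta":[-0.3864,-0.7535],"\u03b8\u0307":[0.0158,0.0028],"p_ee":[-0.3763,0.0,0.323],"u":[7.5527,4.3212]}
{"k":5,"theta":[-0.3861,-0.7535],"\u03b8\u0307":[0.0099,0.0018],"p_ee":[-0.3762,0.0,0.3231],"u":[7.573,4.3329]}
{"k":6,"theta":[-0.386,-0.7534],"\u03b8\u0307":[0.0056,0.0009],"p_ee":[-0.3761,0.0,0.3231],"u":[7.589,4.3421]}
{"k":7,"theta":[-0.3859,-0.7534],"\u03b8\u0307":[0.0025,0.0002],"p_ee":[-0.3761,0.0,0.3232],"u":[-35.3886,-15.3867]}
{"k":8,"theta":[-0.4206,-0.7321],"\u03b8\u0307":[-3.47,2.1442],"p_ee":[-0.3843,0.0,0.3164],"u":[17.1348,8.6751]}
{"k":9,"theta":[-0.4821,-0.6939],"\u03b8\u0307":[-2.689,1.6804],"p_ee":[-0.3984,0.0,0.304],"u":[15.8778,7.986]}
{"k":10,"theta":[-0.5291,-0.6648],"\u03b8\u0307":[-2.0208,1.2399],"p_ee":[-0.4088,0.0,0.294],"u":[14.7787,7.4109]}
{"k":11,"theta":[-0.5639,-0.6439],"\u03b8\u0307":[-1.4615,0.8516],"p_ee":[-0.4164,0.0,0.2861],"u":[13.8193,6.9255]}
{"k":12,"theta":[-0.5885,-0.6302],"\u03b8\u0307":[-1.0016,0.5264],"p_ee":[-0.4217,0.0,0.28],"u":[12.9837,6.5132]}
{"k":13,"theta":[-0.6047,-0.6224],"\u03b8\u0307":[-0.6291,0.2646],"p_ee":[-0.4254,0.0,0.2756],"u":[12.2575,6.1619]}
{"k":14,"theta":[-0.6143,-0.6192],"\u03b8\u0307":[-0.3316,0.0604],"p_ee":[-0.4276,0.0,0.2725],"u":[11.6276,5.8624]}
{"k":15,"theta":[-0.6187,-0.6192],"\u03b8\u0307":[-0.1233,-0.0452],"p_ee":[-0.4288,0.0,0.2706],"u":[11.0827,5.5927]}
{"k":16,"theta":[-0.6198,-0.6204],"\u03b8\u0307":[0.01,-0.068],"p_ee":[-0.4293,0.0,0.2697],"u":[10.6163,5.3483]}
{"k":17,"theta":[-0.6187,-0.6217],"\u03b8\u0307":[0.1002,-0.062],"p_ee":[-0.4291,0.0,0.2698],"u":[10.2291,5.1422]}
{"k":18,"theta":[-0.616,-0.6229],"\u03b8\u0307":[0.1688,-0.0539],"p_ee":[-0.4285,0.0,0.2706],"u":[9.8991,4.9692]}
{"k":19,"theta":[-0.6121,-0.6238],"\u03b8\u0307":[0.2207,-0.0457],"p_ee":[-0.4276,0.0,0.272],"u":[9.6175,4.8242]}
{"k":20,"theta":[-0.6074,-0.6247],"\u03b8\u0307":[0.259,-0.0383],"p_ee":[-0.4263,0.0,0.2737],"u":[9.3773,4.7032]}
{"k":21,"theta":[-0.6019,-0.6254],"\u03b8\u0307":[0.2867,-0.0326],"p_ee":[-0.4249,0.0,0.2758],"u":[9.1723,4.6028]}
{"k":22,"theta":[-0.596,-0.626],"\u03b8\u0307":[0.3061,-0.0287],"p_ee":[-0.4234,0.0,0.2782],"u":[8.9974,4.5199]}
{"k":23,"theta":[-0.5898,-0.6265],"\u03b8\u0307":[0.3185,-0.0265],"p_ee":[-0.4217,0.0,0.2806],"u":[8.8481,4.4517]}
{"k":24,"theta":[-0.5833,-0.627],"\u03b8\u0307":[0.3253,-0.0253],"p_ee":[-0.4199,0.0,0.2832],"u":[8.7205,4.3959]}
{"k":25,"theta":[-0.5768,-0.6275],"\u03b8\u0307":[0.3273,-0.0247],"p_ee":[-0.4181,0.0,0.2858],"u":[8.6115,4.3504]}
{"k":26,"theta":[-0.5703,-0.628],"\u03b8\u0307":[0.3255,-0.0243],"p_ee":[-0.4163,0.0,0.2883],"u":[8.5183,4.3135]}
{"k":27,"theta":[-0.5639,-0.6284],"\u03b8\u0307":[0.3206,-0.0242],"p_ee":[-0.4145,0.0,0.2909],"u":[8.4385,4.2837]}
{"k":28,"theta":[-0.5575,-0.6289],"\u03b8\u0307":[0.3133,-0.0242],"p_ee":[-0.4127,0.0,0.2933],"u":[8.3703,4.2599]}
{"k":29,"theta":[-0.5514,-0.6294],"\u03b8\u0307":[0.3043,-0.0242],"p_ee":[-0.4109,0.0,0.2957],"u":[8.3118,4.2411]}
{"k":30,"theta":[-0.5454,-0.6298],"\u03b8\u0307":[0.2939,-0.0244],"p_ee":[-0.4092,0.0,0.298],"u":[8.2617,4.2264]}
{"k":31,"theta":[-0.5396,-0.6303],"\u03b8\u0307":[0.2825,-0.0245],"p_ee":[-0.4076,0.0,0.3002],"u":[8.2187,4.2151]}
{"k":32,"theta":[-0.5341,-0.6308],"\u03b8\u0307":[0.2705,-0.0247],"p_ee":[-0.406,0.0,0.3023],"u":[9.0463,1.6259]}
{"k":33,"theta":[-0.517,-0.6525],"\u03b8\u0307":[1.4275,-2.1198],"p_ee":[-0.4036,0.0,0.3027],"u":[7.9214,4.7584]}
{"k":34,"theta":[-0.4918,-0.6891],"\u03b8\u0307":[1.103,-1.5562],"p_ee":[-0.4007,0.0,0.3016],"u":[7.8511,4.66]}
{"k":35,"theta":[-0.4723,-0.7158],"\u03b8\u0307":[0.8523,-1.1279],"p_ee":[-0.3981,0.0,0.3012],"u":[7.7979,4.5793]}
{"k":36,"theta":[-0.4573,-0.735],"\u03b8\u0307":[0.657,-0.8],"p_ee":[-0.396,0.0,0.3012],"u":[7.7588,4.5138]}
{"k":37,"theta":[-0.4457,-0.7484],"\u03b8\u0307":[0.5036,-0.5479],"p_ee":[-0.3941,0.0,0.3017],"u":[7.731,4.4609]}
{"k":38,"theta":[-0.4369,-0.7574],"\u03b8\u0307":[0.3828,-0.3538],"p_ee":[-0.3926,0.0,0.3024],"u":[7.7121,4.4186]}
{"k":39,"theta":[-0.4302,-0.7629],"\u03b8\u0307":[0.2872,-0.2043],"p_ee":[-0.3912,0.0,0.3033],"u":[7.7002,4.3849]}
{"k":40,"theta":[-0.4252,-0.7658],"\u03b8\u0307":[0.2116,-0.0897],"p_ee":[-0.3901,0.0,0.3043],"u":[7.6938,4.3581]}
{"k":41,"theta":[-0.4216,-0.7667],"\u03b8\u0307":[0.1555,-0.0094],"p_ee":[-0.3891,0.0,0.3055],"u":[7.6916,4.3394]}
{"k":42,"theta":[-0.4188,-0.7666],"\u03b8\u0307":[0.1339,0.0088],"p_ee":[-0.3882,0.0,0.3066],"u":[7.6916,4.3395]}
{"k":43,"theta":[-0.4162,-0.7664],"\u03b8\u0307":[0.1232,0.0083],"p_ee":[-0.3874,0.0,0.3077],"u":[7.6917,4.3452]}
{"k":44,"theta":[-0.4139,-0.7663],"\u03b8\u0307":[0.1132,0.0081],"p_ee":[-0.3866,0.0,0.3086],"u":[7.6919,4.3504]}
{"k":45,"theta":[-0.4117,-0.7661],"\u03b8\u0307":[0.104,0.0079],"p_ee":[-0.3859,0.0,0.3095],"u":[7.6922,4.3552]}
{"k":46,"theta":[-0.4097,-0.7659],"\u03b8\u0307":[0.0955,0.0078],"p_ee":[-0.3853,0.0,0.3103]}
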